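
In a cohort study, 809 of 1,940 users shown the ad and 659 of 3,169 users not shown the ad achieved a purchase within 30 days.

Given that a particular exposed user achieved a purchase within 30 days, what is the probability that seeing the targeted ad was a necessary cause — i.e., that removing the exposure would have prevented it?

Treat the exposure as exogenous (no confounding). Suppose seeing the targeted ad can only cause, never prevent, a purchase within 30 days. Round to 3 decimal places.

p₁ = P(outcome | exposed) = 809/1940 = 0.41701
p₀ = P(outcome | unexposed) = 659/3169 = 0.20795
Under exogeneity and monotonicity, PN = (p₁ − p₀) / p₁.
PN = (0.41701 − 0.20795) / 0.41701 = 0.20906 / 0.41701 ≈ 0.5013

PN ≈ 0.501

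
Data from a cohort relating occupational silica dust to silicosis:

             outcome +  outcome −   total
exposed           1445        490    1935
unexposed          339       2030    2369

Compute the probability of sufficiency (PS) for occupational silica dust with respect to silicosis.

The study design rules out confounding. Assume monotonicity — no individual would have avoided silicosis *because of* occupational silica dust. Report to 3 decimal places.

p₁ = P(outcome | exposed) = 1445/1935 = 0.74677
p₀ = P(outcome | unexposed) = 339/2369 = 0.1431
Under exogeneity and monotonicity, PS = (p₁ − p₀)/(1 − p₀).
PS = (0.74677 − 0.1431) / 0.8569 ≈ 0.7045

PS ≈ 0.704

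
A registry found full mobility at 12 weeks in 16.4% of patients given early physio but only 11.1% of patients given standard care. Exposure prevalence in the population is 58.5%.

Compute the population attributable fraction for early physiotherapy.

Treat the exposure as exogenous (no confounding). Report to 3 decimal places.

p₁ = 0.164, p₀ = 0.111.
Overall risk P(Y=1) = π·p₁ + (1−π)·p₀ = 0.585×0.164 + 0.415×0.111 = 0.142.
Under exogeneity, PAF = [P(Y=1) − p₀] / P(Y=1).
PAF = (0.142 − 0.111) / 0.142 ≈ 0.2183

PAF ≈ 0.218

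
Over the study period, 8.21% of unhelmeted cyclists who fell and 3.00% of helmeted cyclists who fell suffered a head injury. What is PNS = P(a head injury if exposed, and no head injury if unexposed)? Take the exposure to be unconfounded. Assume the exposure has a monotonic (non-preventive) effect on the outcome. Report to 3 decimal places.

PNS ≈ 0.052

p₁ = 0.0821, p₀ = 0.03.
Under exogeneity and monotonicity, PNS = p₁ − p₀.
PNS = 0.0821 − 0.03 = 0.0521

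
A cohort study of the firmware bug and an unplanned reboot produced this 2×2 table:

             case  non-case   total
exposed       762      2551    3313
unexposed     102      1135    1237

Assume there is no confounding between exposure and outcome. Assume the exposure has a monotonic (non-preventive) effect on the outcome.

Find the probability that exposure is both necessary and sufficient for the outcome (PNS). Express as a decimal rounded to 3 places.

PNS ≈ 0.148

p₁ = P(outcome | exposed) = 762/3313 = 0.23
p₀ = P(outcome | unexposed) = 102/1237 = 0.082458
Under exogeneity and monotonicity, PNS = p₁ − p₀.
PNS = 0.23 − 0.082458 = 0.14755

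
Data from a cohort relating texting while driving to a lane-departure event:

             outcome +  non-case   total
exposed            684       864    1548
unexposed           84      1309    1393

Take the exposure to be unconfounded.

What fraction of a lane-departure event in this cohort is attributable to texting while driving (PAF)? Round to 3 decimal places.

PAF ≈ 0.769

p₁ = P(outcome | exposed) = 684/1548 = 0.44186
p₀ = P(outcome | unexposed) = 84/1393 = 0.060302
Exposure prevalence π = 1548/2941 = 0.52635; overall risk P(Y=1) = 0.26114.
Under exogeneity, PAF = [P(Y=1) − p₀]/P(Y=1).
PAF = (0.26114 − 0.060302) / 0.26114 ≈ 0.7691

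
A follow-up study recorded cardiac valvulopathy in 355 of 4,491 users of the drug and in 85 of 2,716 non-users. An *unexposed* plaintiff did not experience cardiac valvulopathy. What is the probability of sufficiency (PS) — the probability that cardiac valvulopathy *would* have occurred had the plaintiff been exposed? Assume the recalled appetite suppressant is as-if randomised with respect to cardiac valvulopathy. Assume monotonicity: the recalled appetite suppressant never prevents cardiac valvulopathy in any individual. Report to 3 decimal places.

p₁ = P(outcome | exposed) = 355/4491 = 0.079047
p₀ = P(outcome | unexposed) = 85/2716 = 0.031296
Under exogeneity and monotonicity, PS = (p₁ − p₀) / (1 − p₀).
PS = (0.079047 − 0.031296) / (1 − 0.031296) = 0.047751 / 0.9687 ≈ 0.0493

PS ≈ 0.049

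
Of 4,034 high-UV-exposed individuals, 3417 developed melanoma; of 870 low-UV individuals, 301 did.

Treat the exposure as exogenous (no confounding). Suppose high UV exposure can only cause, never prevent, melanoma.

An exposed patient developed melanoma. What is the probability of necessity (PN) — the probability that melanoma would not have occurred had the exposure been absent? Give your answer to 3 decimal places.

p₁ = P(outcome | exposed) = 3417/4034 = 0.84705
p₀ = P(outcome | unexposed) = 301/870 = 0.34598
Under exogeneity and monotonicity, PN = (p₁ − p₀) / p₁.
PN = (0.84705 − 0.34598) / 0.84705 = 0.50107 / 0.84705 ≈ 0.5916

PN ≈ 0.592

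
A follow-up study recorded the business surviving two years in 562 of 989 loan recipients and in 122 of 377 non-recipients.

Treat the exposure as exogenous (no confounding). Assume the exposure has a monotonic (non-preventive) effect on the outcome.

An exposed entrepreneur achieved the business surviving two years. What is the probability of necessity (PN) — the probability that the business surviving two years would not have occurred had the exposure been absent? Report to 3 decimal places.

PN ≈ 0.431

p₁ = P(outcome | exposed) = 562/989 = 0.56825
p₀ = P(outcome | unexposed) = 122/377 = 0.32361
Under exogeneity and monotonicity, PN = (p₁ − p₀) / p₁.
PN = (0.56825 − 0.32361) / 0.56825 = 0.24464 / 0.56825 ≈ 0.4305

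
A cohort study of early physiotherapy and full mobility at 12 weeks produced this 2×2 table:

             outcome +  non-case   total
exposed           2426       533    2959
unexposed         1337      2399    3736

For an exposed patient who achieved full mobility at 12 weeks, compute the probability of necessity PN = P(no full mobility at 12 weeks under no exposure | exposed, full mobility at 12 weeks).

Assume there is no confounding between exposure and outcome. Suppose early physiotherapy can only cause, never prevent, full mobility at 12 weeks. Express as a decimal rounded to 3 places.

PN ≈ 0.564

p₁ = P(outcome | exposed) = 2426/2959 = 0.81987
p₀ = P(outcome | unexposed) = 1337/3736 = 0.35787
Under exogeneity and monotonicity, PN = (p₁ − p₀) / p₁.
PN = (0.81987 − 0.35787) / 0.81987 = 0.462 / 0.81987 ≈ 0.5635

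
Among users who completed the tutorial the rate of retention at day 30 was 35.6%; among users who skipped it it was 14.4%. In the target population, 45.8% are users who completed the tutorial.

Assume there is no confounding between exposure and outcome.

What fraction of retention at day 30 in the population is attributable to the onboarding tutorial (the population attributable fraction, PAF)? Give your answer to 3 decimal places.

PAF ≈ 0.403

p₁ = 0.356, p₀ = 0.144.
Overall risk P(Y=1) = π·p₁ + (1−π)·p₀ = 0.458×0.356 + 0.542×0.144 = 0.2411.
Under exogeneity, PAF = [P(Y=1) − p₀] / P(Y=1).
PAF = (0.2411 − 0.144) / 0.2411 ≈ 0.4027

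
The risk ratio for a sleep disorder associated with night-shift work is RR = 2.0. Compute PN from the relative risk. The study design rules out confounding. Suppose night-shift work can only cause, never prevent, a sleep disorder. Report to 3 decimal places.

PN ≈ 0.500

Under exogeneity and monotonicity, PN = (RR − 1) / RR = 1 − 1/RR.
PN = (2.0 − 1) / 2.0 = 1 / 2.0 ≈ 0.5000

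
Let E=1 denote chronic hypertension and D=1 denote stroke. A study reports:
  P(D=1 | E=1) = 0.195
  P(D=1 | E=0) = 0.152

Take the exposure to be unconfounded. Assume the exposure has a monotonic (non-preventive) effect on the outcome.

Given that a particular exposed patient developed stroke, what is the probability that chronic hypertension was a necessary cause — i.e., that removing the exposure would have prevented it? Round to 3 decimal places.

PN ≈ 0.221

Let p₁ = 0.195, p₀ = 0.152.
Under exogeneity and monotonicity, PN = (p₁ − p₀) / p₁.
PN = (0.195 − 0.152) / 0.195 = 0.043 / 0.195 ≈ 0.2205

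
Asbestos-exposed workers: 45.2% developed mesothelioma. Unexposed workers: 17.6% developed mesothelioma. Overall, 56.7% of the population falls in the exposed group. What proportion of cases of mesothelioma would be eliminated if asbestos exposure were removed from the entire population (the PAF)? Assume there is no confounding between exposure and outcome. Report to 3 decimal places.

p₁ = 0.452, p₀ = 0.176.
Overall risk P(Y=1) = π·p₁ + (1−π)·p₀ = 0.567×0.452 + 0.433×0.176 = 0.33249.
Under exogeneity, PAF = [P(Y=1) − p₀] / P(Y=1).
PAF = (0.33249 − 0.176) / 0.33249 ≈ 0.4707

PAF ≈ 0.471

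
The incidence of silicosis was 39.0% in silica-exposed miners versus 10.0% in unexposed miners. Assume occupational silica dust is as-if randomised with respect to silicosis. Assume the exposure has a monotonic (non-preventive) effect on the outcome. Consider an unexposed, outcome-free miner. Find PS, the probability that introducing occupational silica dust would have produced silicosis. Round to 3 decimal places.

PS ≈ 0.322

p₁ = 0.39, p₀ = 0.1.
Under exogeneity and monotonicity, PS = (p₁ − p₀) / (1 − p₀).
PS = (0.39 − 0.1) / (1 − 0.1) = 0.29 / 0.9 ≈ 0.3222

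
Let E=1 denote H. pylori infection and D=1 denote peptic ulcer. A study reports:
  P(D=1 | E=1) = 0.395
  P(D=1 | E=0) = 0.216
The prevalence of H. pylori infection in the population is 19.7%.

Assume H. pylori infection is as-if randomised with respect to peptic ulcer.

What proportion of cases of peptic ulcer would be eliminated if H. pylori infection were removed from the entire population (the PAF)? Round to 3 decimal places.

PAF ≈ 0.140

Let p₁ = 0.395, p₀ = 0.216.
Overall risk P(Y=1) = π·p₁ + (1−π)·p₀ = 0.197×0.395 + 0.803×0.216 = 0.25126.
Under exogeneity, PAF = [P(Y=1) − p₀] / P(Y=1).
PAF = (0.25126 − 0.216) / 0.25126 ≈ 0.1403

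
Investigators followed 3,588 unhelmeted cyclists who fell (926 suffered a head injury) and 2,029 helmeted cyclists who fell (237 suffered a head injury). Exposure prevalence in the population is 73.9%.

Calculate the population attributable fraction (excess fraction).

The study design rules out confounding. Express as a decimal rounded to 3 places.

PAF ≈ 0.472

p₁ = P(outcome | exposed) = 926/3588 = 0.25808
p₀ = P(outcome | unexposed) = 237/2029 = 0.11681
Overall risk P(Y=1) = π·p₁ + (1−π)·p₀ = 0.739×0.25808 + 0.261×0.11681 = 0.22121.
Under exogeneity, PAF = [P(Y=1) − p₀] / P(Y=1).
PAF = (0.22121 − 0.11681) / 0.22121 ≈ 0.4720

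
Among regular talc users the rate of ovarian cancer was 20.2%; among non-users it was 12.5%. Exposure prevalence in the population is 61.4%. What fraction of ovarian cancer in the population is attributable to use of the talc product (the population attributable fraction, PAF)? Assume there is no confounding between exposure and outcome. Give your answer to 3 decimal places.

PAF ≈ 0.274

p₁ = 0.202, p₀ = 0.125.
Overall risk P(Y=1) = π·p₁ + (1−π)·p₀ = 0.614×0.202 + 0.386×0.125 = 0.17228.
Under exogeneity, PAF = [P(Y=1) − p₀] / P(Y=1).
PAF = (0.17228 − 0.125) / 0.17228 ≈ 0.2744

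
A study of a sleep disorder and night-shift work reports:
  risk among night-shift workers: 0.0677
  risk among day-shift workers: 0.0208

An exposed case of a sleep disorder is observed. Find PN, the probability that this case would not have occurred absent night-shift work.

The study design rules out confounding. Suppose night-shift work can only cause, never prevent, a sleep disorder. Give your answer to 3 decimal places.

Let p₁ = 0.0677, p₀ = 0.0208.
Under exogeneity and monotonicity, PN = (p₁ − p₀) / p₁.
PN = (0.0677 − 0.0208) / 0.0677 = 0.0469 / 0.0677 ≈ 0.6928

PN ≈ 0.693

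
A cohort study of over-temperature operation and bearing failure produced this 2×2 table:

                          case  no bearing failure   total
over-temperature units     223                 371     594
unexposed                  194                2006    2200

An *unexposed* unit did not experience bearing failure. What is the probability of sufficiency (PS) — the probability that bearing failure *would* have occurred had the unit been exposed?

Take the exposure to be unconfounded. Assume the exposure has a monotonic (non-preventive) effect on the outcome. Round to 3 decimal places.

PS ≈ 0.315

p₁ = P(outcome | exposed) = 223/594 = 0.37542
p₀ = P(outcome | unexposed) = 194/2200 = 0.088182
Under exogeneity and monotonicity, PS = (p₁ − p₀)/(1 − p₀).
PS = (0.37542 − 0.088182) / 0.91182 ≈ 0.3150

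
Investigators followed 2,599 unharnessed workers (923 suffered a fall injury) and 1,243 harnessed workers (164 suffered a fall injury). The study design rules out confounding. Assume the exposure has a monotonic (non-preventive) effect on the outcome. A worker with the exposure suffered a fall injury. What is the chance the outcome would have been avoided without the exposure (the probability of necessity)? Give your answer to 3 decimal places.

p₁ = P(outcome | exposed) = 923/2599 = 0.35514
p₀ = P(outcome | unexposed) = 164/1243 = 0.13194
Under exogeneity and monotonicity, PN = (p₁ − p₀) / p₁.
PN = (0.35514 − 0.13194) / 0.35514 = 0.2232 / 0.35514 ≈ 0.6285

PN ≈ 0.628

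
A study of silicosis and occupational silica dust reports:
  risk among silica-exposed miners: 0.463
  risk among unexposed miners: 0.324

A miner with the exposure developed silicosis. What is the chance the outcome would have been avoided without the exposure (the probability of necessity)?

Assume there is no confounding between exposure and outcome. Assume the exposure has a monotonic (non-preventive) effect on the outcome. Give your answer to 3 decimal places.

PN ≈ 0.300

Let p₁ = 0.463, p₀ = 0.324.
Under exogeneity and monotonicity, PN = (p₁ − p₀) / p₁.
PN = (0.463 − 0.324) / 0.463 = 0.139 / 0.463 ≈ 0.3002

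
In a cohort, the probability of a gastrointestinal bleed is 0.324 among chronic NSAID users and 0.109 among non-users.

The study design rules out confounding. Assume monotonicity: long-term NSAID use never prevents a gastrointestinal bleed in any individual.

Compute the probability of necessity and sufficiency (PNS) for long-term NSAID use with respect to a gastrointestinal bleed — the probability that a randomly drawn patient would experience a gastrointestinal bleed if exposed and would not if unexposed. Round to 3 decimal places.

Let p₁ = 0.324, p₀ = 0.109.
Under exogeneity and monotonicity, PNS = p₁ − p₀.
PNS = 0.324 − 0.109 = 0.215

PNS ≈ 0.215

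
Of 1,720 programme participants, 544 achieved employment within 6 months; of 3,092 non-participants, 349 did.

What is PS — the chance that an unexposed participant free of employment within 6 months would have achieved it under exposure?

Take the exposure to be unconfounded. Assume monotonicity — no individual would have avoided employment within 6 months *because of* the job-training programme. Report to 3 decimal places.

p₁ = P(outcome | exposed) = 544/1720 = 0.31628
p₀ = P(outcome | unexposed) = 349/3092 = 0.11287
Under exogeneity and monotonicity, PS = (p₁ − p₀) / (1 − p₀).
PS = (0.31628 − 0.11287) / (1 − 0.11287) = 0.20341 / 0.88713 ≈ 0.2293

PS ≈ 0.229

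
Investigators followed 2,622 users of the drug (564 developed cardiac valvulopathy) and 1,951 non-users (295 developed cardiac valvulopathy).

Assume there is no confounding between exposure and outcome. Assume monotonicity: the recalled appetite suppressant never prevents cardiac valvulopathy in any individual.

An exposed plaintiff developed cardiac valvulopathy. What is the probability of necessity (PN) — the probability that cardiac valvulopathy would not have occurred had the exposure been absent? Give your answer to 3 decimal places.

p₁ = P(outcome | exposed) = 564/2622 = 0.2151
p₀ = P(outcome | unexposed) = 295/1951 = 0.1512
Under exogeneity and monotonicity, PN = (p₁ − p₀) / p₁.
PN = (0.2151 − 0.1512) / 0.2151 = 0.063898 / 0.2151 ≈ 0.2971

PN ≈ 0.297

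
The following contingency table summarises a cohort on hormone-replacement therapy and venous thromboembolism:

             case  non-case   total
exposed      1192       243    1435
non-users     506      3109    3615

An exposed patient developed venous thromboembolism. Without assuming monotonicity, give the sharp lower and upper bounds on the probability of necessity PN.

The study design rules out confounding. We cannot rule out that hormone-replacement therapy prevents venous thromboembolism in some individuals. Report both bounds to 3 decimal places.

0.831 ≤ PN ≤ 1.000

p₁ = P(outcome | exposed) = 1192/1435 = 0.83066
p₀ = P(outcome | unexposed) = 506/3615 = 0.13997
Under exogeneity alone the bounds on PN are max{0,(p₁−p₀)/p₁} ≤ PN ≤ min{1,(1−p₀)/p₁}.
  lower = (p₁ − p₀)/p₁ = 0.69069 / 0.83066 ≈ 0.8315
  upper = min{1, (1 − p₀)/p₁} = 0.86003 / 0.83066 ≈ 1.0354 → capped at 1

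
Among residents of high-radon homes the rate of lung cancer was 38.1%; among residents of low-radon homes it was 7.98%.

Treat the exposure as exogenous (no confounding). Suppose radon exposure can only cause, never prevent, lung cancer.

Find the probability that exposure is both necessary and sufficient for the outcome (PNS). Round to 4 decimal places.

PNS ≈ 0.3012

p₁ = 0.381, p₀ = 0.0798.
Under exogeneity and monotonicity, PNS = p₁ − p₀.
PNS = 0.381 − 0.0798 = 0.3012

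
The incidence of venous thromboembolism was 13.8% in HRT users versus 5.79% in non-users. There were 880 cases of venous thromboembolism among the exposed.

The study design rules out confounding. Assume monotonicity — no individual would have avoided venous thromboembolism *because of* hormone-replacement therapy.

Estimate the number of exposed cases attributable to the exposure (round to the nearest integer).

about 511 cases

p₁ = 0.138, p₀ = 0.0579.
PN = (p₁ − p₀)/p₁ = (0.138 − 0.0579) / 0.138 ≈ 0.58043.
Attributable cases ≈ PN × (exposed cases) = 0.58043 × 880 ≈ 510.78.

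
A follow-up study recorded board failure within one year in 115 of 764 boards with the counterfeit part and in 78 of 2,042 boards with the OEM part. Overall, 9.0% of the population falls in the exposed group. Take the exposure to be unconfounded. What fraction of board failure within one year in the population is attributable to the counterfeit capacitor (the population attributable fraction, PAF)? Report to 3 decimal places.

PAF ≈ 0.209

p₁ = P(outcome | exposed) = 115/764 = 0.15052
p₀ = P(outcome | unexposed) = 78/2042 = 0.038198
Overall risk P(Y=1) = π·p₁ + (1−π)·p₀ = 0.09×0.15052 + 0.91×0.038198 = 0.048307.
Under exogeneity, PAF = [P(Y=1) − p₀] / P(Y=1).
PAF = (0.048307 − 0.038198) / 0.048307 ≈ 0.2093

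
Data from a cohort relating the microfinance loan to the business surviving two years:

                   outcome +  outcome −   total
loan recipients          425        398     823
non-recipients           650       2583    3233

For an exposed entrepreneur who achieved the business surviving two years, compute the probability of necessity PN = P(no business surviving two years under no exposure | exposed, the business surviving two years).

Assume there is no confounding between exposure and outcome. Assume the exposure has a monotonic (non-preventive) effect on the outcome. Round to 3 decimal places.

p₁ = P(outcome | exposed) = 425/823 = 0.5164
p₀ = P(outcome | unexposed) = 650/3233 = 0.20105
Under exogeneity and monotonicity, PN = (p₁ − p₀) / p₁.
PN = (0.5164 − 0.20105) / 0.5164 = 0.31535 / 0.5164 ≈ 0.6107

PN ≈ 0.611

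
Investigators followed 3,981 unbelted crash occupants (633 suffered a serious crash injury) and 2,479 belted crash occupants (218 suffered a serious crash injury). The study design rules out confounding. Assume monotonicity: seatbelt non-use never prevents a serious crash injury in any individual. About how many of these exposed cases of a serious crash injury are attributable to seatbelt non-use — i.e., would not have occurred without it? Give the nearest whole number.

p₁ = P(outcome | exposed) = 633/3981 = 0.15901
p₀ = P(outcome | unexposed) = 218/2479 = 0.087939
PN = (p₁ − p₀)/p₁ = (0.15901 − 0.087939) / 0.15901 ≈ 0.44694.
Attributable cases ≈ PN × (exposed cases) = 0.44694 × 633 ≈ 282.92.

about 283 cases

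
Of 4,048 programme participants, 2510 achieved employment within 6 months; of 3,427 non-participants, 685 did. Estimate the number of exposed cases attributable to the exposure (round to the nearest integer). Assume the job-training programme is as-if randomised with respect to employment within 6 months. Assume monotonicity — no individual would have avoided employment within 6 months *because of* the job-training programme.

p₁ = P(outcome | exposed) = 2510/4048 = 0.62006
p₀ = P(outcome | unexposed) = 685/3427 = 0.19988
PN = (p₁ − p₀)/p₁ = (0.62006 − 0.19988) / 0.62006 ≈ 0.67764.
Attributable cases ≈ PN × (exposed cases) = 0.67764 × 2510 ≈ 1700.87.

about 1701 cases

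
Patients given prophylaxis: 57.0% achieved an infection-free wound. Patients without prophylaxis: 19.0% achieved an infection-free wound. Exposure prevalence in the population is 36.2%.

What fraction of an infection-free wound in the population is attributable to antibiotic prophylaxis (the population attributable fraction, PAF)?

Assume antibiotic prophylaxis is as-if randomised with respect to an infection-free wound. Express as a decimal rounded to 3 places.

p₁ = 0.57, p₀ = 0.19.
Overall risk P(Y=1) = π·p₁ + (1−π)·p₀ = 0.362×0.57 + 0.638×0.19 = 0.32756.
Under exogeneity, PAF = [P(Y=1) − p₀] / P(Y=1).
PAF = (0.32756 − 0.19) / 0.32756 ≈ 0.4200

PAF ≈ 0.420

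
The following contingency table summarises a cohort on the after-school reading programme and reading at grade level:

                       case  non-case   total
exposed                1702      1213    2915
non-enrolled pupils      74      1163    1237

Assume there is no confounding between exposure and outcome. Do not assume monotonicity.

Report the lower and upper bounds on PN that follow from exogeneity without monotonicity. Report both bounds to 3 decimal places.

p₁ = P(outcome | exposed) = 1702/2915 = 0.58388
p₀ = P(outcome | unexposed) = 74/1237 = 0.059822
Under exogeneity alone the bounds on PN are max{0,(p₁−p₀)/p₁} ≤ PN ≤ min{1,(1−p₀)/p₁}.
  lower = (p₁ − p₀)/p₁ = 0.52405 / 0.58388 ≈ 0.8975
  upper = min{1, (1 − p₀)/p₁} = 0.94018 / 0.58388 ≈ 1.6102 → capped at 1

0.898 ≤ PN ≤ 1.000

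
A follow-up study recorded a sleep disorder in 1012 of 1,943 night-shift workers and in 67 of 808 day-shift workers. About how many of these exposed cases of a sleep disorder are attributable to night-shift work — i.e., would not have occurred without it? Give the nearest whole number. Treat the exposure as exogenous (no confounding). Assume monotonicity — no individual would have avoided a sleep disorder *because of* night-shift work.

about 851 cases

p₁ = P(outcome | exposed) = 1012/1943 = 0.52084
p₀ = P(outcome | unexposed) = 67/808 = 0.082921
PN = (p₁ − p₀)/p₁ = (0.52084 − 0.082921) / 0.52084 ≈ 0.84080.
Attributable cases ≈ PN × (exposed cases) = 0.84080 × 1012 ≈ 850.88.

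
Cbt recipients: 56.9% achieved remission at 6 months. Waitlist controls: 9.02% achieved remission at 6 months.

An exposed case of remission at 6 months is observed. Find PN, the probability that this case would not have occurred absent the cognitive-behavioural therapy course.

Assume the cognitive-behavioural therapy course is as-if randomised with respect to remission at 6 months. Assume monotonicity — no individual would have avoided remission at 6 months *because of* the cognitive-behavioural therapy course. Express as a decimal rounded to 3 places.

p₁ = 0.569, p₀ = 0.0902.
Under exogeneity and monotonicity, PN = (p₁ − p₀) / p₁.
PN = (0.569 − 0.0902) / 0.569 = 0.4788 / 0.569 ≈ 0.8415

PN ≈ 0.841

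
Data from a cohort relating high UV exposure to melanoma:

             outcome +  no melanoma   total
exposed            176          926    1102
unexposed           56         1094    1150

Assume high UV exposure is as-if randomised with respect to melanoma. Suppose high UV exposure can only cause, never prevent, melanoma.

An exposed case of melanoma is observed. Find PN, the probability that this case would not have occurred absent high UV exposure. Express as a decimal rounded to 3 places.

p₁ = P(outcome | exposed) = 176/1102 = 0.15971
p₀ = P(outcome | unexposed) = 56/1150 = 0.048696
Under exogeneity and monotonicity, PN = (p₁ − p₀) / p₁.
PN = (0.15971 − 0.048696) / 0.15971 = 0.11101 / 0.15971 ≈ 0.6951

PN ≈ 0.695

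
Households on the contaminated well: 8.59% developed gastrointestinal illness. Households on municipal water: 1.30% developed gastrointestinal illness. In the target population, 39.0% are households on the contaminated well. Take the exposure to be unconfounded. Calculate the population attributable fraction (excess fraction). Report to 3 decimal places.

p₁ = 0.0859, p₀ = 0.013.
Overall risk P(Y=1) = π·p₁ + (1−π)·p₀ = 0.39×0.0859 + 0.61×0.013 = 0.041431.
Under exogeneity, PAF = [P(Y=1) − p₀] / P(Y=1).
PAF = (0.041431 − 0.013) / 0.041431 ≈ 0.6862

PAF ≈ 0.686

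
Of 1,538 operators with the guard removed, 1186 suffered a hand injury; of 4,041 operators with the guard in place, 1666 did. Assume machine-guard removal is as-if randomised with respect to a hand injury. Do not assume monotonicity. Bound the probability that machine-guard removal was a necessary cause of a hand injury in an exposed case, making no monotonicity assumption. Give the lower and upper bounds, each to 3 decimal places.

p₁ = P(outcome | exposed) = 1186/1538 = 0.77113
p₀ = P(outcome | unexposed) = 1666/4041 = 0.41227
Under exogeneity alone the bounds on PN are max{0,(p₁−p₀)/p₁} ≤ PN ≤ min{1,(1−p₀)/p₁}.
  lower = (p₁ − p₀)/p₁ = 0.35886 / 0.77113 ≈ 0.4654
  upper = min{1, (1 − p₀)/p₁} = 0.58773 / 0.77113 ≈ 0.7622

0.465 ≤ PN ≤ 0.762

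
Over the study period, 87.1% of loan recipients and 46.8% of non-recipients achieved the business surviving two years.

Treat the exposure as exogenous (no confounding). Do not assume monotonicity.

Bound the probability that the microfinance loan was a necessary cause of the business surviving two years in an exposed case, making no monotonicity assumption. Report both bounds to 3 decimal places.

p₁ = 0.871, p₀ = 0.468.
Under exogeneity alone the bounds on PN are max{0,(p₁−p₀)/p₁} ≤ PN ≤ min{1,(1−p₀)/p₁}.
  lower = (p₁ − p₀)/p₁ = 0.403 / 0.871 ≈ 0.4627
  upper = min{1, (1 − p₀)/p₁} = 0.532 / 0.871 ≈ 0.6108

0.463 ≤ PN ≤ 0.611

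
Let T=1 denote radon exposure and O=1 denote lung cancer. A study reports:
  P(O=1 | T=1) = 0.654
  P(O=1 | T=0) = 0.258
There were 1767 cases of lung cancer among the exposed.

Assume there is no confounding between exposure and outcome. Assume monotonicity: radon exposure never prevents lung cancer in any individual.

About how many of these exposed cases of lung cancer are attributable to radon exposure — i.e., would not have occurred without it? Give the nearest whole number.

Let p₁ = 0.654, p₀ = 0.258.
PN = (p₁ − p₀)/p₁ = (0.654 − 0.258) / 0.654 ≈ 0.60550.
Attributable cases ≈ PN × (exposed cases) = 0.60550 × 1767 ≈ 1069.93.

about 1070 cases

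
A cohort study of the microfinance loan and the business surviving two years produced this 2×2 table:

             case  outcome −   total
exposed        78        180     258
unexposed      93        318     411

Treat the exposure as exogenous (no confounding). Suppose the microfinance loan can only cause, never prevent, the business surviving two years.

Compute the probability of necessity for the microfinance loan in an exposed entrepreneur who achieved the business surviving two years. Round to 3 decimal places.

p₁ = P(outcome | exposed) = 78/258 = 0.30233
p₀ = P(outcome | unexposed) = 93/411 = 0.22628
Under exogeneity and monotonicity, PN = (p₁ − p₀)/p₁.
PN = (0.30233 − 0.22628) / 0.30233 ≈ 0.2515

PN ≈ 0.252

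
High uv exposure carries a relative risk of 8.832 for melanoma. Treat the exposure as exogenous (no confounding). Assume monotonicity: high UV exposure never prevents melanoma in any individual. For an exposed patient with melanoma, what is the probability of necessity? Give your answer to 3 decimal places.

PN ≈ 0.887

Under exogeneity and monotonicity, PN = (RR − 1) / RR = 1 − 1/RR.
PN = (8.832 − 1) / 8.832 = 7.832 / 8.832 ≈ 0.8868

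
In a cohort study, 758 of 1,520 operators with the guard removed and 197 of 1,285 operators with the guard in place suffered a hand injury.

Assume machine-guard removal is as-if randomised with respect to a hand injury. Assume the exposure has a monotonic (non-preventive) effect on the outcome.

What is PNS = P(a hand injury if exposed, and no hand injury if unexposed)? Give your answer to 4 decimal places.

p₁ = P(outcome | exposed) = 758/1520 = 0.49868
p₀ = P(outcome | unexposed) = 197/1285 = 0.15331
Under exogeneity and monotonicity, PNS = p₁ − p₀.
PNS = 0.49868 − 0.15331 = 0.34538

PNS ≈ 0.3454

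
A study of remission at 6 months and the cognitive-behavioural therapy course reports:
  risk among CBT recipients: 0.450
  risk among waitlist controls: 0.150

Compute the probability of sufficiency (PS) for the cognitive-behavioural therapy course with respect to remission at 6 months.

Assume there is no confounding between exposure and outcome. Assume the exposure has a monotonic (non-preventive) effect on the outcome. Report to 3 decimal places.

Let p₁ = 0.45, p₀ = 0.15.
Under exogeneity and monotonicity, PS = (p₁ − p₀) / (1 − p₀).
PS = (0.45 − 0.15) / (1 − 0.15) = 0.3 / 0.85 ≈ 0.3529

PS ≈ 0.353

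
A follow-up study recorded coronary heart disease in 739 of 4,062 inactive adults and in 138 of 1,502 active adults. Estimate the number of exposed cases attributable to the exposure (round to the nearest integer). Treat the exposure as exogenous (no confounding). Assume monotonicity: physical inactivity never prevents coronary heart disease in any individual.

about 366 cases

p₁ = P(outcome | exposed) = 739/4062 = 0.18193
p₀ = P(outcome | unexposed) = 138/1502 = 0.091877
PN = (p₁ − p₀)/p₁ = (0.18193 − 0.091877) / 0.18193 ≈ 0.49498.
Attributable cases ≈ PN × (exposed cases) = 0.49498 × 739 ≈ 365.79.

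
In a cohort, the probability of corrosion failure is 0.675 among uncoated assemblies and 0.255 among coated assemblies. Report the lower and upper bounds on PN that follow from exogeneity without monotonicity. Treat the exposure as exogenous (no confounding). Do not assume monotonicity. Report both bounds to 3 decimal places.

Let p₁ = 0.675, p₀ = 0.255.
Under exogeneity alone the bounds on PN are max{0,(p₁−p₀)/p₁} ≤ PN ≤ min{1,(1−p₀)/p₁}.
  lower = (p₁ − p₀)/p₁ = 0.42 / 0.675 ≈ 0.6222
  upper = min{1, (1 − p₀)/p₁} = 0.745 / 0.675 ≈ 1.1037 → capped at 1

0.622 ≤ PN ≤ 1.000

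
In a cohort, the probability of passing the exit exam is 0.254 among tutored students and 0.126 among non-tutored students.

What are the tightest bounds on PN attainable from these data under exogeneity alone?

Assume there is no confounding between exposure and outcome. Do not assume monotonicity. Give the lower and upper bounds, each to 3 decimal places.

Let p₁ = 0.254, p₀ = 0.126.
Under exogeneity alone the bounds on PN are max{0,(p₁−p₀)/p₁} ≤ PN ≤ min{1,(1−p₀)/p₁}.
  lower = (p₁ − p₀)/p₁ = 0.128 / 0.254 ≈ 0.5039
  upper = min{1, (1 − p₀)/p₁} = 0.874 / 0.254 ≈ 3.4409 → capped at 1

0.504 ≤ PN ≤ 1.000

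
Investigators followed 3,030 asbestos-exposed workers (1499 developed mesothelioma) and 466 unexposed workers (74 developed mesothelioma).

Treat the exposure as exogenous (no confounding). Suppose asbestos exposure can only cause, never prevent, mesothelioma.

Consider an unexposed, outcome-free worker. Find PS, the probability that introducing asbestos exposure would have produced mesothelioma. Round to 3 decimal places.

p₁ = P(outcome | exposed) = 1499/3030 = 0.49472
p₀ = P(outcome | unexposed) = 74/466 = 0.1588
Under exogeneity and monotonicity, PS = (p₁ − p₀) / (1 − p₀).
PS = (0.49472 − 0.1588) / (1 − 0.1588) = 0.33592 / 0.8412 ≈ 0.3993

PS ≈ 0.399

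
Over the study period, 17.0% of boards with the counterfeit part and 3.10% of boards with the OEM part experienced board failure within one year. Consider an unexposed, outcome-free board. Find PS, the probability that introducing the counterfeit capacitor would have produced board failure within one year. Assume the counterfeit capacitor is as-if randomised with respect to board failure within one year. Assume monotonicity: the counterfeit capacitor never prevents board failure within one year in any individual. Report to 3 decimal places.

p₁ = 0.17, p₀ = 0.031.
Under exogeneity and monotonicity, PS = (p₁ − p₀) / (1 − p₀).
PS = (0.17 − 0.031) / (1 − 0.031) = 0.139 / 0.969 ≈ 0.1434

PS ≈ 0.143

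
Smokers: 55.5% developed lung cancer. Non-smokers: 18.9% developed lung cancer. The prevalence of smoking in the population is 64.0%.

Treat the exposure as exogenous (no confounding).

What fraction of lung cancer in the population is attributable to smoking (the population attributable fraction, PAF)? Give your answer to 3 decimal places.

p₁ = 0.555, p₀ = 0.189.
Overall risk P(Y=1) = π·p₁ + (1−π)·p₀ = 0.64×0.555 + 0.36×0.189 = 0.42324.
Under exogeneity, PAF = [P(Y=1) − p₀] / P(Y=1).
PAF = (0.42324 − 0.189) / 0.42324 ≈ 0.5534

PAF ≈ 0.553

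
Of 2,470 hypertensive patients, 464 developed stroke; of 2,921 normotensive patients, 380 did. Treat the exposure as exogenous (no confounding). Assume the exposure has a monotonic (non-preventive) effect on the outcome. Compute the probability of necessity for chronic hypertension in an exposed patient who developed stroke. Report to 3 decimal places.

p₁ = P(outcome | exposed) = 464/2470 = 0.18785
p₀ = P(outcome | unexposed) = 380/2921 = 0.13009
Under exogeneity and monotonicity, PN = (p₁ − p₀) / p₁.
PN = (0.18785 − 0.13009) / 0.18785 = 0.057762 / 0.18785 ≈ 0.3075

PN ≈ 0.307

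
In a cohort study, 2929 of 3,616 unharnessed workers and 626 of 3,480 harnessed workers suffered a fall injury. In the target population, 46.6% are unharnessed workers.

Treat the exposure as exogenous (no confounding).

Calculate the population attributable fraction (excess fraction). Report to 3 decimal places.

p₁ = P(outcome | exposed) = 2929/3616 = 0.81001
p₀ = P(outcome | unexposed) = 626/3480 = 0.17989
Overall risk P(Y=1) = π·p₁ + (1−π)·p₀ = 0.466×0.81001 + 0.534×0.17989 = 0.47352.
Under exogeneity, PAF = [P(Y=1) − p₀] / P(Y=1).
PAF = (0.47352 − 0.17989) / 0.47352 ≈ 0.6201

PAF ≈ 0.620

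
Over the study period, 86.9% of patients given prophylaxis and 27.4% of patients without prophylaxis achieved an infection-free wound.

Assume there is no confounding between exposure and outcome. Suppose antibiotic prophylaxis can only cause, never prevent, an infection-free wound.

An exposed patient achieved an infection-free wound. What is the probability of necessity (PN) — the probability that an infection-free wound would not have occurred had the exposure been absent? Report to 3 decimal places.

p₁ = 0.869, p₀ = 0.274.
Under exogeneity and monotonicity, PN = (p₁ − p₀) / p₁.
PN = (0.869 − 0.274) / 0.869 = 0.595 / 0.869 ≈ 0.6847

PN ≈ 0.685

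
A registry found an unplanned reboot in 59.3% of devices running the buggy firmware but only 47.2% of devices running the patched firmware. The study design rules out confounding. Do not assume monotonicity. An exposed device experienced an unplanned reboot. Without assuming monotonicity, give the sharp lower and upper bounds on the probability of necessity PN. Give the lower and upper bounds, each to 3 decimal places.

p₁ = 0.593, p₀ = 0.472.
Under exogeneity alone the bounds on PN are max{0,(p₁−p₀)/p₁} ≤ PN ≤ min{1,(1−p₀)/p₁}.
  lower = (p₁ − p₀)/p₁ = 0.121 / 0.593 ≈ 0.2040
  upper = min{1, (1 − p₀)/p₁} = 0.528 / 0.593 ≈ 0.8904

0.204 ≤ PN ≤ 0.890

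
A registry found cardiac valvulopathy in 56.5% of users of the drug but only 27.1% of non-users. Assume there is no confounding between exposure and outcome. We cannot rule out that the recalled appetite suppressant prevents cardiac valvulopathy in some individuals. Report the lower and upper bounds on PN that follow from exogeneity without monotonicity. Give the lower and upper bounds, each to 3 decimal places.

0.520 ≤ PN ≤ 1.000

p₁ = 0.565, p₀ = 0.271.
Under exogeneity alone the bounds on PN are max{0,(p₁−p₀)/p₁} ≤ PN ≤ min{1,(1−p₀)/p₁}.
  lower = (p₁ − p₀)/p₁ = 0.294 / 0.565 ≈ 0.5204
  upper = min{1, (1 − p₀)/p₁} = 0.729 / 0.565 ≈ 1.2903 → capped at 1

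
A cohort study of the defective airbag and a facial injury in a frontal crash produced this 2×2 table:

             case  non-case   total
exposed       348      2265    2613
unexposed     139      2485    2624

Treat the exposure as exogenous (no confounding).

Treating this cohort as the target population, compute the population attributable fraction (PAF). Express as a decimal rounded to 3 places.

p₁ = P(outcome | exposed) = 348/2613 = 0.13318
p₀ = P(outcome | unexposed) = 139/2624 = 0.052973
Exposure prevalence π = 2613/5237 = 0.49895; overall risk P(Y=1) = 0.092992.
Under exogeneity, PAF = [P(Y=1) − p₀]/P(Y=1).
PAF = (0.092992 − 0.052973) / 0.092992 ≈ 0.4304

PAF ≈ 0.430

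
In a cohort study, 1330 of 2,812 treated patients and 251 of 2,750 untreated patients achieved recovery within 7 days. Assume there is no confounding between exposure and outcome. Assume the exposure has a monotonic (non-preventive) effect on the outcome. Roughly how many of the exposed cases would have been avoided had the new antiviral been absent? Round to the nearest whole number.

about 1073 cases

p₁ = P(outcome | exposed) = 1330/2812 = 0.47297
p₀ = P(outcome | unexposed) = 251/2750 = 0.091273
PN = (p₁ − p₀)/p₁ = (0.47297 − 0.091273) / 0.47297 ≈ 0.80702.
Attributable cases ≈ PN × (exposed cases) = 0.80702 × 1330 ≈ 1073.34.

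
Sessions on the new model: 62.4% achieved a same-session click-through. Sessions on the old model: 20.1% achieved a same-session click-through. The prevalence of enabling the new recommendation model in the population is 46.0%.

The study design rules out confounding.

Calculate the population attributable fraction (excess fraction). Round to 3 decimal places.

PAF ≈ 0.492

p₁ = 0.624, p₀ = 0.201.
Overall risk P(Y=1) = π·p₁ + (1−π)·p₀ = 0.46×0.624 + 0.54×0.201 = 0.39558.
Under exogeneity, PAF = [P(Y=1) − p₀] / P(Y=1).
PAF = (0.39558 − 0.201) / 0.39558 ≈ 0.4919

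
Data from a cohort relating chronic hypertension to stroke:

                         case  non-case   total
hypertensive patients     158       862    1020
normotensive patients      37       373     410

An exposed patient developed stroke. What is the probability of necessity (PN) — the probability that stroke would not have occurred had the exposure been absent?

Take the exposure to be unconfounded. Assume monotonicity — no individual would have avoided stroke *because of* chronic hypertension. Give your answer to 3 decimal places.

p₁ = P(outcome | exposed) = 158/1020 = 0.1549
p₀ = P(outcome | unexposed) = 37/410 = 0.090244
Under exogeneity and monotonicity, PN = (p₁ − p₀) / p₁.
PN = (0.1549 − 0.090244) / 0.1549 = 0.064658 / 0.1549 ≈ 0.4174

PN ≈ 0.417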